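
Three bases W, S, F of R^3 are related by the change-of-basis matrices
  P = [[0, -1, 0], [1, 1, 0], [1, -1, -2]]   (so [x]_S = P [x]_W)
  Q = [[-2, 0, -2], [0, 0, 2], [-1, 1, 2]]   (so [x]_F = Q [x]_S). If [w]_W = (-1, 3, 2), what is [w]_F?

Apply P to get S-coordinates (-3, 2, -8), then Q to get F-coordinates.
The result is [w]_F = (22, -16, -11).

(22, -16, -11)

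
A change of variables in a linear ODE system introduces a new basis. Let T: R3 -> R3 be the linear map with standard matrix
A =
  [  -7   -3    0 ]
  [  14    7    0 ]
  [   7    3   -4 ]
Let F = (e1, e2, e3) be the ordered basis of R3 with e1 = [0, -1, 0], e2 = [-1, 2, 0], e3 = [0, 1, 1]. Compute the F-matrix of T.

The j-th column of [T]_F is [T(ej)]_F.
T(e1) = A e1 = [3, -7, -3] = -2e1 - 3e2 - 3e3, so column 1 is [-2, -3, -3].
Repeating for e2, e3 and assembling the columns gives [[-2, -3, -2], [-3, -1, 3], [-3, -1, -1]].

[[-2, -3, -2], [-3, -1, 3], [-3, -1, -1]]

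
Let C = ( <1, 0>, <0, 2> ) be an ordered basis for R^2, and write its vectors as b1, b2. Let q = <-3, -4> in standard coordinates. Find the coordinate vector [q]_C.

[q]_C is the unique c with M c = q, where M has columns b1, b2.
System: c_1 + 0c_2 = -3, 0c_1 + 2c_2 = -4; solving gives c_1 = -3, c_2 = -2.
Check: -3b1 - 2b2 = <-3, -4>.

<-3, -2>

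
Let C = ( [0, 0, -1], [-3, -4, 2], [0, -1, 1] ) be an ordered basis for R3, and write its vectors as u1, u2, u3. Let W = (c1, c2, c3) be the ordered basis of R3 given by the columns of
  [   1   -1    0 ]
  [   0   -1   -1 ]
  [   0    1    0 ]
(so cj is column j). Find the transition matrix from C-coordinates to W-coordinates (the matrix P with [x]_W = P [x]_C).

Let M have columns uj and N have columns cj. Then for every x, N [x]_W = x = M [x]_C, so P = N^(-1) M.
Since det N = 1, N^(-1) has integer entries; multiplying gives P = [[-1, -1, 1], [-1, 2, 1], [1, 2, 0]].

[[-1, -1, 1], [-1, 2, 1], [1, 2, 0]]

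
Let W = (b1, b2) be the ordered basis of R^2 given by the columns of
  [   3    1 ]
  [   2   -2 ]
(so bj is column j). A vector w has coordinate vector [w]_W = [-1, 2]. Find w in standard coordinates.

[-1, -6]

By definition w = -b1 + 2b2.
Summing componentwise gives [-1, -6].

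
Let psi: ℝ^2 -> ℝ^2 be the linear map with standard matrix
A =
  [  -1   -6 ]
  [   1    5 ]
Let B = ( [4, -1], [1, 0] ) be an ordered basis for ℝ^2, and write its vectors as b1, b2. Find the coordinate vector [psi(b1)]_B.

[1, -2]

Compute psi(b1) = A b1 = [2, -1] in standard coordinates.
Then write this in B-coordinates: solve for y in y_1 b1 + y_2 b2 = [2, -1].
This gives y = [1, -2], which is column 1 of [psi]_B.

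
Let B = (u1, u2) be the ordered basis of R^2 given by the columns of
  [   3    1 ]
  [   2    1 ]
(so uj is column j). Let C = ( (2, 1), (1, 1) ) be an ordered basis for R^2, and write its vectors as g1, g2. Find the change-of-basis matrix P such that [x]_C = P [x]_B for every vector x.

Take x = uj: its B-coordinates are the j-th standard unit vector, so P e_j — column j of P — equals [uj]_C.
u1 = g1 + g2, giving column 1 = (1, 1); repeating for each j gives P = [[1, 0], [1, 1]].

[[1, 0], [1, 1]]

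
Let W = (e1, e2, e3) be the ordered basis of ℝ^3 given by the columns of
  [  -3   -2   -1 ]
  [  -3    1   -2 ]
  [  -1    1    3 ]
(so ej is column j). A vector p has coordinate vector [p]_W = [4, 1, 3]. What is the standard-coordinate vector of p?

[-17, -17, 6]

The coordinates say p = 4e1 + e2 + 3e3; adding the scaled basis vectors gives [-17, -17, 6].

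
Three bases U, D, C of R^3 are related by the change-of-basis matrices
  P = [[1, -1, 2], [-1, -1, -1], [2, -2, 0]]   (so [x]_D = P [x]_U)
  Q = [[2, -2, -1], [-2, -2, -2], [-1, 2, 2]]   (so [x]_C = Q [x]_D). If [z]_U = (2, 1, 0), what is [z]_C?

First [z]_D = P [z]_U = (1, -3, 2).
Then [z]_C = Q [z]_D = (6, 0, -3).

(6, 0, -3)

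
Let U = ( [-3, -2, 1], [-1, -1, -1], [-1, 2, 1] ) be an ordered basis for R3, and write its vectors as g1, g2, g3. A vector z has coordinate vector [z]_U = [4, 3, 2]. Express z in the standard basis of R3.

By definition z = 4g1 + 3g2 + 2g3.
Summing componentwise gives [-17, -7, 3].

[-17, -7, 3]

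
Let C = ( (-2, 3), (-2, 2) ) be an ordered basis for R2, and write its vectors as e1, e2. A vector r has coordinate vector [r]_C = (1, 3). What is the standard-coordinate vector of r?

By definition r = e1 + 3e2.
Summing componentwise gives (-8, 9).

(-8, 9)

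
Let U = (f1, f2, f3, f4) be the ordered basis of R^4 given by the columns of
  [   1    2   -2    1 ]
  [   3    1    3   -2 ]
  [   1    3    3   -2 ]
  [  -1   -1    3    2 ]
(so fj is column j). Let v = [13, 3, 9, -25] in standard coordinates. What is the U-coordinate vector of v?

Write v = c_1 f1 + ... + c_4 f4 and solve for the c_i.
Gaussian elimination on [M | v] yields c = (1, 4, -4, -4).
Check: f1 + 4f2 - 4f3 - 4f4 = [13, 3, 9, -25].

[1, 4, -4, -4]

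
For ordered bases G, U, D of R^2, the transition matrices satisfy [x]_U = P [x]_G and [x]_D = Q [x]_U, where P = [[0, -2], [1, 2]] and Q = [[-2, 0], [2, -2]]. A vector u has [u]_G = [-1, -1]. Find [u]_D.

Composing the changes, [u]_D = Q P [u]_G.
Q P = [[0, 4], [-2, -8]]; applying this to [-1, -1] gives [-4, 10].

[-4, 10]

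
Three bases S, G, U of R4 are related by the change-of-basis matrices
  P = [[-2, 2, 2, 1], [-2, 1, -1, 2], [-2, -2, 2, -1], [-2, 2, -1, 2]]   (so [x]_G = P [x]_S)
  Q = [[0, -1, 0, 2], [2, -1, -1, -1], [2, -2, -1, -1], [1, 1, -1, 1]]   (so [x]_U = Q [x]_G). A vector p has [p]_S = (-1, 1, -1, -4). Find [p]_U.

(-2, 1, 5, -11)

First [p]_G = P [p]_S = (-2, -4, 2, -3).
Then [p]_U = Q [p]_G = (-2, 1, 5, -11).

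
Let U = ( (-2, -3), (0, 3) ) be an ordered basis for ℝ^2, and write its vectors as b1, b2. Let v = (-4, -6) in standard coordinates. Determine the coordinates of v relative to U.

(2, 0)

[v]_U is the unique c with M c = v, where M has columns b1, b2.
System: -2c_1 + 0c_2 = -4, -3c_1 + 3c_2 = -6; solving gives c_1 = 2, c_2 = 0.
Check: 2b1 + 0·b2 = (-4, -6).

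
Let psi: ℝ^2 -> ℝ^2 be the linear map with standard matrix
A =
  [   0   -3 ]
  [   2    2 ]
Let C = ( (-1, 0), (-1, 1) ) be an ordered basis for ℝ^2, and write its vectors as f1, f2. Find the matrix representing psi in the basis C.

[[2, 3], [-2, 0]]

Let P have columns f1, f2. Then [psi]_C = P^(-1) A P.
Here det P = -1, so P^(-1) is integer; computing A P first and then P^(-1)(A P) gives [[2, 3], [-2, 0]].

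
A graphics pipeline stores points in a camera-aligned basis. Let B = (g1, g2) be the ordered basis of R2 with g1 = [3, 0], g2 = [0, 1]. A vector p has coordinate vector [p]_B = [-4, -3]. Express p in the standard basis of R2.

The coordinates say p = -4g1 - 3g2; adding the scaled basis vectors gives [-12, -3].

[-12, -3]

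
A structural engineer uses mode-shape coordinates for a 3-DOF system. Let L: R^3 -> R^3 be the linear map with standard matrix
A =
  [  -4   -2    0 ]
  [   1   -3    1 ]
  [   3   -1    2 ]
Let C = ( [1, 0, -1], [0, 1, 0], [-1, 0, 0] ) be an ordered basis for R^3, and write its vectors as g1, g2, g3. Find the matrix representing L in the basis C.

The j-th column of [L]_C is [L(gj)]_C.
L(g1) = A g1 = [-4, 0, 1] = -g1 + 0·g2 + 3g3, so column 1 is [-1, 0, 3].
Repeating for g2, g3 and assembling the columns gives [[-1, 1, 3], [0, -3, -1], [3, 3, -1]].

[[-1, 1, 3], [0, -3, -1], [3, 3, -1]]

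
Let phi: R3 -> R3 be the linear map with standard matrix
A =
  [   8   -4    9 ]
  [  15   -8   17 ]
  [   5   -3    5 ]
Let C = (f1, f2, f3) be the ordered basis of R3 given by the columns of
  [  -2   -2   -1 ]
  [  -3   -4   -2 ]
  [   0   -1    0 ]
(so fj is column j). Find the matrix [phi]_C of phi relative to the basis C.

[[2, 3, 1], [1, 3, -1], [-2, -3, 0]]

Let P have columns f1, ..., f3. Then [phi]_C = P^(-1) A P.
Here det P = 1, so P^(-1) is integer; computing A P first and then P^(-1)(A P) gives [[2, 3, 1], [1, 3, -1], [-2, -3, 0]].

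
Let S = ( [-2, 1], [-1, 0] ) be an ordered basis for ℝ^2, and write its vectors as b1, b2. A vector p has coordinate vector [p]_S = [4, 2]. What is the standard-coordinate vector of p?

[-10, 4]

p = M [p]_S, where M has columns b1, b2.
Carrying out the matrix-vector product, p = [-10, 4].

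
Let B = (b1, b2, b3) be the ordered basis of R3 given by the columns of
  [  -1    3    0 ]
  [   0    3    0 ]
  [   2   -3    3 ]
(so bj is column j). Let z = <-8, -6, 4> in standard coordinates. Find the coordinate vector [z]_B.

<2, -2, -2>

Write z = c_1 b1 + ... + c_3 b3 and solve for the c_i.
Row-reducing the augmented matrix [M | z] gives c = (2, -2, -2).
Check: 2b1 - 2b2 - 2b3 = <-8, -6, 4>.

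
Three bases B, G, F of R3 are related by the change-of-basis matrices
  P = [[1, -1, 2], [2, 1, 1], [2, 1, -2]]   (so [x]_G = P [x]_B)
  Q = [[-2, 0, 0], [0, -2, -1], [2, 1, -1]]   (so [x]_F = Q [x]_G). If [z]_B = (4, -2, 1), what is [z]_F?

Composing the changes, [z]_F = Q P [z]_B.
Q P = [[-2, 2, -4], [-6, -3, 0], [2, -2, 7]]; applying this to (4, -2, 1) gives (-16, -18, 19).

(-16, -18, 19)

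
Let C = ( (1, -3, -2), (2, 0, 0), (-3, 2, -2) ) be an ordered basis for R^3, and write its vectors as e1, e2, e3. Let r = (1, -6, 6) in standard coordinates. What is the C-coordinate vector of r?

(0, -4, -3)

Write r = c_1 e1 + ... + c_3 e3 and solve for the c_i.
Row-reducing the augmented matrix [M | r] gives c = (0, -4, -3).
Check: 0·e1 - 4e2 - 3e3 = (1, -6, 6).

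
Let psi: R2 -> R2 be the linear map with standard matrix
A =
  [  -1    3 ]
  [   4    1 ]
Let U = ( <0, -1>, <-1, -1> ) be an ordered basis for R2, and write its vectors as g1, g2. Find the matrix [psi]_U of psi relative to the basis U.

The j-th column of [psi]_U is [psi(gj)]_U.
psi(g1) = A g1 = <-3, -1> = -2g1 + 3g2, so column 1 is <-2, 3>.
Repeating for g2 and assembling the columns gives [[-2, 3], [3, 2]].

[[-2, 3], [3, 2]]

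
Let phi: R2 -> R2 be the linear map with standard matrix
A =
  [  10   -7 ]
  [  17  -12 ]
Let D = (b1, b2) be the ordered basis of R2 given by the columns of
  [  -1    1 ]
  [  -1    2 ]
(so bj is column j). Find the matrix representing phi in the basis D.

Let P have columns b1, b2. Then [phi]_D = P^(-1) A P.
Here det P = -1, so P^(-1) is integer; computing A P first and then P^(-1)(A P) gives [[1, 1], [-2, -3]].

[[1, 1], [-2, -3]]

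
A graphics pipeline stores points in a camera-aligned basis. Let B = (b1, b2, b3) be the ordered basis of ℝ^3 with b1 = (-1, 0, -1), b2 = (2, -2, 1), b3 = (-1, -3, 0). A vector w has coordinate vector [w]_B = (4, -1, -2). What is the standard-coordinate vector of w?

(-4, 8, -5)

w = M [w]_B, where M has columns b1, ..., b3.
Carrying out the matrix-vector product, w = (-4, 8, -5).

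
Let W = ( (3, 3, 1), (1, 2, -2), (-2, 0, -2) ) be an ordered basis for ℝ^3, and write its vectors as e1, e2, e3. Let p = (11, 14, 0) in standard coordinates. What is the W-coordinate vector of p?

(4, 1, 1)

We seek scalars with c_1 e1 + ... + c_3 e3 = p; equivalently solve M c = p where the columns of M are e1, ..., e3.
Solving this 3x3 system gives c = (4, 1, 1).
Check: 4e1 + e2 + e3 = (11, 14, 0).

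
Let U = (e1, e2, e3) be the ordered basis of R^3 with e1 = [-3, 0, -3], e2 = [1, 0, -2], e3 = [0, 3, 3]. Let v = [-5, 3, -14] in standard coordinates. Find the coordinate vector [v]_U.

[3, 4, 1]

[v]_U is the unique c with M c = v, where M has columns e1, ..., e3.
Solving this 3x3 system gives c = (3, 4, 1).
Check: 3e1 + 4e2 + e3 = [-5, 3, -14].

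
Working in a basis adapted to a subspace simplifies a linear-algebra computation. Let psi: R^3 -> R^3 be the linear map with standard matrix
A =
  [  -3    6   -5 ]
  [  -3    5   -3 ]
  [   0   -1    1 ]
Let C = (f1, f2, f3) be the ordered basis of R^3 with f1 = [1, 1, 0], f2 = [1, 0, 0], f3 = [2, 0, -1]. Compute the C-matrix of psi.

[[2, -3, -3], [-1, 0, 0], [1, 0, 1]]

The j-th column of [psi]_C is [psi(fj)]_C.
psi(f1) = A f1 = [3, 2, -1] = 2f1 - f2 + f3, so column 1 is [2, -1, 1].
Repeating for f2, f3 and assembling the columns gives [[2, -3, -3], [-1, 0, 0], [1, 0, 1]].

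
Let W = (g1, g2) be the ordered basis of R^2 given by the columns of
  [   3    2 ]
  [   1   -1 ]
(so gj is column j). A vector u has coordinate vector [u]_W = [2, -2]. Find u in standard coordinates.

[2, 4]

u = M [u]_W, where M has columns g1, g2.
Carrying out the matrix-vector product, u = [2, 4].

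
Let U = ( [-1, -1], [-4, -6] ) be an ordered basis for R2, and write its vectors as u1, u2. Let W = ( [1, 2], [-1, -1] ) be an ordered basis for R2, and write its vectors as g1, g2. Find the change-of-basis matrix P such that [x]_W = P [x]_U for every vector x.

[[0, -2], [1, 2]]

Let M have columns uj and N have columns gj. Then for every x, N [x]_W = x = M [x]_U, so P = N^(-1) M.
Since det N = 1, N^(-1) has integer entries; multiplying gives P = [[0, -2], [1, 2]].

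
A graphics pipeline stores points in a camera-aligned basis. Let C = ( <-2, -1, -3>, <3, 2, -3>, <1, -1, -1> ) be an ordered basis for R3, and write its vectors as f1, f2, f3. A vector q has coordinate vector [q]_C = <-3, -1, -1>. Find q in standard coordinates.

<2, 2, 13>

The coordinates say q = -3f1 - f2 - f3; adding the scaled basis vectors gives <2, 2, 13>.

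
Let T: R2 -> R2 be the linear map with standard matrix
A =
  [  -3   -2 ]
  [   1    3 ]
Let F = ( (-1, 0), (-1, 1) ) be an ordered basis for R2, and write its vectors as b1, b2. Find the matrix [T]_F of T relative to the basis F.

Let P have columns b1, b2. Then [T]_F = P^(-1) A P.
Here det P = -1, so P^(-1) is integer; computing A P first and then P^(-1)(A P) gives [[-2, -3], [-1, 2]].

[[-2, -3], [-1, 2]]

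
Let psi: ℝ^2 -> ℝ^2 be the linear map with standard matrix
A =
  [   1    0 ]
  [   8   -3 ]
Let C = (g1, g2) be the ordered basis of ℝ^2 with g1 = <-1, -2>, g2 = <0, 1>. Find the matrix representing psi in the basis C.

[[1, 0], [0, -3]]

Let P have columns g1, g2. Then [psi]_C = P^(-1) A P.
Here det P = -1, so P^(-1) is integer; computing A P first and then P^(-1)(A P) gives [[1, 0], [0, -3]].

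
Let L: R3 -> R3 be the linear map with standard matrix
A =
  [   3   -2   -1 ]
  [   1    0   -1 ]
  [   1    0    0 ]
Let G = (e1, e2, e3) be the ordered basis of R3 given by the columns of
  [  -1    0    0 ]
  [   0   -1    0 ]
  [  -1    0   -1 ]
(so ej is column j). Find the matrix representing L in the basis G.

The j-th column of [L]_G is [L(ej)]_G.
L(e1) = A e1 = (-2, 0, -1) = 2e1 + 0·e2 - e3, so column 1 is (2, 0, -1).
Repeating for e2, e3 and assembling the columns gives [[2, -2, -1], [0, 0, -1], [-1, 2, 1]].

[[2, -2, -1], [0, 0, -1], [-1, 2, 1]]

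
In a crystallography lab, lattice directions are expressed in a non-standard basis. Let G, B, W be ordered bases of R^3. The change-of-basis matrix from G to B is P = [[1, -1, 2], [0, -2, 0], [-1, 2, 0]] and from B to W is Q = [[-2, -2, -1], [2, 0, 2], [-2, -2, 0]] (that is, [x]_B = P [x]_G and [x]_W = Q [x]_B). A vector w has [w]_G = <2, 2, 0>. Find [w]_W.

<6, 4, 8>

Composing the changes, [w]_W = Q P [w]_G.
Q P = [[-1, 4, -4], [0, 2, 4], [-2, 6, -4]]; applying this to <2, 2, 0> gives <6, 4, 8>.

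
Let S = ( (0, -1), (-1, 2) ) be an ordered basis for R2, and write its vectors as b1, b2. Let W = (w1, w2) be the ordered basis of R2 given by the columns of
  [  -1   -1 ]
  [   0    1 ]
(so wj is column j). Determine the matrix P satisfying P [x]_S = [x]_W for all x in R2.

[[1, -1], [-1, 2]]

Let M have columns bj and N have columns wj. Then for every x, N [x]_W = x = M [x]_S, so P = N^(-1) M.
Since det N = -1, N^(-1) has integer entries; multiplying gives P = [[1, -1], [-1, 2]].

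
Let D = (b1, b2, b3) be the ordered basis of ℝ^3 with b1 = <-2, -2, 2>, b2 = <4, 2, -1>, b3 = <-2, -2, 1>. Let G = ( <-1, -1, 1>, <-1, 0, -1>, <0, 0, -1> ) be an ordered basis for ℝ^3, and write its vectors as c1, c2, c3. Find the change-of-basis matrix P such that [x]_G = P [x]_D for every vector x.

[[2, -2, 2], [0, -2, 0], [0, 1, 1]]

Let M have columns bj and N have columns cj. Then for every x, N [x]_G = x = M [x]_D, so P = N^(-1) M.
Since det N = 1, N^(-1) has integer entries; multiplying gives P = [[2, -2, 2], [0, -2, 0], [0, 1, 1]].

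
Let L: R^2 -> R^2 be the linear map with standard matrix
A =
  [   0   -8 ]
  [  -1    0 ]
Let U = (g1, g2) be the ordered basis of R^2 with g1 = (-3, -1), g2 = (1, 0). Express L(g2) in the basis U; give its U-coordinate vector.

(1, 3)

Column 2 of [L]_U is the U-coordinate vector of L(g2).
In standard coordinates L(g2) = A g2 = (0, -1).
Converting to U: (0, -1) = g1 + 3g2, so the coordinate vector is (1, 3).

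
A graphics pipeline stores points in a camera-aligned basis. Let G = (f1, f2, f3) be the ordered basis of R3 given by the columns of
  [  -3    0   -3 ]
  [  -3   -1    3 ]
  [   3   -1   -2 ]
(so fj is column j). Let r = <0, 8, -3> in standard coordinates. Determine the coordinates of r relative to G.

Write r = c_1 f1 + ... + c_3 f3 and solve for the c_i.
Gaussian elimination on [M | r] yields c = (-1, -2, 1).
Check: -f1 - 2f2 + f3 = <0, 8, -3>.

<-1, -2, 1>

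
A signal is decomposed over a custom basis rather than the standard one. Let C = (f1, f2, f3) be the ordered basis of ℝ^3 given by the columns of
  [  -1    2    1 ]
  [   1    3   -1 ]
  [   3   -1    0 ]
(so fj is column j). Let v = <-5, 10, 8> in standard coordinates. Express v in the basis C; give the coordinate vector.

<3, 1, -4>

We seek scalars with c_1 f1 + ... + c_3 f3 = v; equivalently solve M c = v where the columns of M are f1, ..., f3.
Solving this 3x3 system gives c = (3, 1, -4).
Check: 3f1 + f2 - 4f3 = <-5, 10, 8>.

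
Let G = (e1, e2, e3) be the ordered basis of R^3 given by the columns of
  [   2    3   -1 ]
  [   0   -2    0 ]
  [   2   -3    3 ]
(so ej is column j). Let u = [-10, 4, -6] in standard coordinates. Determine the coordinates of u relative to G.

[-3, -2, -2]

[u]_G is the unique c with M c = u, where M has columns e1, ..., e3.
Gaussian elimination on [M | u] yields c = (-3, -2, -2).
Check: -3e1 - 2e2 - 2e3 = [-10, 4, -6].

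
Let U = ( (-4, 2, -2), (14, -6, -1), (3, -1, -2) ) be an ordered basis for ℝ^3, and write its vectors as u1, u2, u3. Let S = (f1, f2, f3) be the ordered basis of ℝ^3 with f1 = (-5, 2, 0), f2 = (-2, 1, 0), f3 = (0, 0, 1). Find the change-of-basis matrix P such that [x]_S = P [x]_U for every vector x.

[[0, -2, -1], [2, -2, 1], [-2, -1, -2]]

Column j of P is [uj]_S, since P maps U-coordinates to S-coordinates.
Expressing u1 in S: u1 = 0·f1 + 2f2 - 2f3, so column 1 of P is (0, 2, -2).
Doing the same for each uj gives P = [[0, -2, -1], [2, -2, 1], [-2, -1, -2]].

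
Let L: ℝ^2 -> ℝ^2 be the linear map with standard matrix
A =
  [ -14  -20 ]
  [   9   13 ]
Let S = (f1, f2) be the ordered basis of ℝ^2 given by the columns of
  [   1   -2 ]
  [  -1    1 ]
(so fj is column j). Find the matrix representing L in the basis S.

[[2, 2], [-2, -3]]

The j-th column of [L]_S is [L(fj)]_S.
L(f1) = A f1 = (6, -4) = 2f1 - 2f2, so column 1 is (2, -2).
Repeating for f2 and assembling the columns gives [[2, 2], [-2, -3]].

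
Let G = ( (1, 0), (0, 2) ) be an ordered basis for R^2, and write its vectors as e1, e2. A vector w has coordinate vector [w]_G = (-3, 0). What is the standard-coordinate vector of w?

(-3, 0)

The coordinates say w = -3e1 + 0·e2; adding the scaled basis vectors gives (-3, 0).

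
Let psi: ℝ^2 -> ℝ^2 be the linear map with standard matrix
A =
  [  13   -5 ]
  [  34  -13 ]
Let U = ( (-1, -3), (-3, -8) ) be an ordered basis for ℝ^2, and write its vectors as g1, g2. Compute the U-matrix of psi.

[[1, 2], [-1, -1]]

The j-th column of [psi]_U is [psi(gj)]_U.
psi(g1) = A g1 = (2, 5) = g1 - g2, so column 1 is (1, -1).
Repeating for g2 and assembling the columns gives [[1, 2], [-1, -1]].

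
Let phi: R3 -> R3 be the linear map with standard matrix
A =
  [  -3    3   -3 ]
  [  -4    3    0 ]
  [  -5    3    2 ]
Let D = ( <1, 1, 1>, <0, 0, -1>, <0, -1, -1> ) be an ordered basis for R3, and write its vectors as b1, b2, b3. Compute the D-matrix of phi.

[[-3, 3, 0], [-1, 2, 2], [-2, 3, 3]]

Let P have columns b1, ..., b3. Then [phi]_D = P^(-1) A P.
Here det P = -1, so P^(-1) is integer; computing A P first and then P^(-1)(A P) gives [[-3, 3, 0], [-1, 2, 2], [-2, 3, 3]].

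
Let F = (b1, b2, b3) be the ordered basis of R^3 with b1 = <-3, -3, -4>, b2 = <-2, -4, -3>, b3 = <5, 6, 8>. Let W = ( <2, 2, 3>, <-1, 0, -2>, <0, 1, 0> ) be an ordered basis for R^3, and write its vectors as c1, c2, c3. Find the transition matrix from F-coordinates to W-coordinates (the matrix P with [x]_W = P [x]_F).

Column j of P is [bj]_W, since P maps F-coordinates to W-coordinates.
Expressing b1 in W: b1 = -2c1 - c2 + c3, so column 1 of P is <-2, -1, 1>.
Doing the same for each bj gives P = [[-2, -1, 2], [-1, 0, -1], [1, -2, 2]].

[[-2, -1, 2], [-1, 0, -1], [1, -2, 2]]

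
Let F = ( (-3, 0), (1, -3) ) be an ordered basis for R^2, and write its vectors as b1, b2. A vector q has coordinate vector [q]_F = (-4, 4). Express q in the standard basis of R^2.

q = M [q]_F, where M has columns b1, b2.
Carrying out the matrix-vector product, q = (16, -12).

(16, -12)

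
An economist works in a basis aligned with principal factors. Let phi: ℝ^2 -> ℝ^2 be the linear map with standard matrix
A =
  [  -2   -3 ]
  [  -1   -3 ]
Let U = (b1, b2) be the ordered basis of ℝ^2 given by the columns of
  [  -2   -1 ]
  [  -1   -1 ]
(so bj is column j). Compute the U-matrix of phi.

[[-2, -1], [-3, -3]]

Let P have columns b1, b2. Then [phi]_U = P^(-1) A P.
Here det P = 1, so P^(-1) is integer; computing A P first and then P^(-1)(A P) gives [[-2, -1], [-3, -3]].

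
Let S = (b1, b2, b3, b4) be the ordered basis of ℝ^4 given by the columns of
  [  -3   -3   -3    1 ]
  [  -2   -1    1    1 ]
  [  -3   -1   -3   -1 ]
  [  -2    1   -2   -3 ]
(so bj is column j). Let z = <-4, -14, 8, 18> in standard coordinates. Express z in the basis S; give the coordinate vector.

<2, 2, -4, -4>

We seek scalars with c_1 b1 + ... + c_4 b4 = z; equivalently solve M c = z where the columns of M are b1, ..., b4.
Solving this 4x4 system gives c = (2, 2, -4, -4).
Check: 2b1 + 2b2 - 4b3 - 4b4 = <-4, -14, 8, 18>.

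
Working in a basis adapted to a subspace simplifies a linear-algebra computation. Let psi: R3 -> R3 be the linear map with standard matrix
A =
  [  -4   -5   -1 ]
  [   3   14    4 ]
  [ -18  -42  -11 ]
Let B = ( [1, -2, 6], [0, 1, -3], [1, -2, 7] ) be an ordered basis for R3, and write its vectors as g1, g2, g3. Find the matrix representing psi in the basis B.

Let P have columns g1, ..., g3. Then [psi]_B = P^(-1) A P.
Here det P = 1, so P^(-1) is integer; computing A P first and then P^(-1)(A P) gives [[3, 1, 1], [-1, -2, 1], [-3, -3, -2]].

[[3, 1, 1], [-1, -2, 1], [-3, -3, -2]]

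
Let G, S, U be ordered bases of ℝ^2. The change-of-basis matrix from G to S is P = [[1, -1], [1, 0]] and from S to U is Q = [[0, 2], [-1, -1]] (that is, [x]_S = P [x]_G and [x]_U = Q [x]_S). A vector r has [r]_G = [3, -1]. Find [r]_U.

First [r]_S = P [r]_G = [4, 3].
Then [r]_U = Q [r]_S = [6, -7].

[6, -7]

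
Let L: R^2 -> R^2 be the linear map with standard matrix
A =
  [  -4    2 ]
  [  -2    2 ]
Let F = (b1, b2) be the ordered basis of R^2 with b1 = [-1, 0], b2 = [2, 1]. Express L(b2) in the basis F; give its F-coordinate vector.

Column 2 of [L]_F is the F-coordinate vector of L(b2).
In standard coordinates L(b2) = A b2 = [-6, -2].
Converting to F: [-6, -2] = 2b1 - 2b2, so the coordinate vector is [2, -2].

[2, -2]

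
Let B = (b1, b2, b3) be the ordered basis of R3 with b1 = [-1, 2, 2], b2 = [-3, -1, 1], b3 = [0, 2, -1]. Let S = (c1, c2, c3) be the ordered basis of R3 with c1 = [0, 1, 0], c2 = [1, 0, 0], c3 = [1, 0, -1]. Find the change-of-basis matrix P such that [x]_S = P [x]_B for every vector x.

[[2, -1, 2], [1, -2, -1], [-2, -1, 1]]

Let M have columns bj and N have columns cj. Then for every x, N [x]_S = x = M [x]_B, so P = N^(-1) M.
Since det N = 1, N^(-1) has integer entries; multiplying gives P = [[2, -1, 2], [1, -2, -1], [-2, -1, 1]].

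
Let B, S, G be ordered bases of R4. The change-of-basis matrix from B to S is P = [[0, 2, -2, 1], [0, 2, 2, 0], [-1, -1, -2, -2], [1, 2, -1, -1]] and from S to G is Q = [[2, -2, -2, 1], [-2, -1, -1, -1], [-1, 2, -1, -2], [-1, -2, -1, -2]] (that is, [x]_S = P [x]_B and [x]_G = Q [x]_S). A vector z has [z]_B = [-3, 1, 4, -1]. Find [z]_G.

Composing the changes, [z]_G = Q P [z]_B.
Q P = [[3, 4, -5, 5], [0, -7, 5, 1], [-1, -1, 10, 3], [-1, -9, 2, 3]]; applying this to [-3, 1, 4, -1] gives [-30, 12, 39, -1].

[-30, 12, 39, -1]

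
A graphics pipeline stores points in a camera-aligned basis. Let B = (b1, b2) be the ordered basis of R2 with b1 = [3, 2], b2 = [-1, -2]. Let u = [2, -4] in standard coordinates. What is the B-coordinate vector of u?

[2, 4]

[u]_B is the unique c with M c = u, where M has columns b1, b2.
System: 3c_1 - c_2 = 2, 2c_1 - 2c_2 = -4; solving gives c_1 = 2, c_2 = 4.
Check: 2b1 + 4b2 = [2, -4].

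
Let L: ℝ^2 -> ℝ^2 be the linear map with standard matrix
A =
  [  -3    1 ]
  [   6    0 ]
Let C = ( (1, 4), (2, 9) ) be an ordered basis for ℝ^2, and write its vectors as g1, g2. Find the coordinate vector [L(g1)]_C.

Column 1 of [L]_C is the C-coordinate vector of L(g1).
In standard coordinates L(g1) = A g1 = (1, 6).
Converting to C: (1, 6) = -3g1 + 2g2, so the coordinate vector is (-3, 2).

(-3, 2)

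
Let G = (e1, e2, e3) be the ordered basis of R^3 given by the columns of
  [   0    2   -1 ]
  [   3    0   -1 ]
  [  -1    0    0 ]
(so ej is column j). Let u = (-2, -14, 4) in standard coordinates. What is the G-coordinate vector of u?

(-4, 0, 2)

Write u = c_1 e1 + ... + c_3 e3 and solve for the c_i.
Gaussian elimination on [M | u] yields c = (-4, 0, 2).
Check: -4e1 + 0·e2 + 2e3 = (-2, -14, 4).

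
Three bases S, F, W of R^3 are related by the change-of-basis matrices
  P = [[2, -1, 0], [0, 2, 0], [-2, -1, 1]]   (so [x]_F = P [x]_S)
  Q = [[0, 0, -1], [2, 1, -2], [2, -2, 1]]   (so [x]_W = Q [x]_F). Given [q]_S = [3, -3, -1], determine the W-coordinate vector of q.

Apply P to get F-coordinates [9, -6, -4], then Q to get W-coordinates.
The result is [q]_W = [4, 20, 26].

[4, 20, 26]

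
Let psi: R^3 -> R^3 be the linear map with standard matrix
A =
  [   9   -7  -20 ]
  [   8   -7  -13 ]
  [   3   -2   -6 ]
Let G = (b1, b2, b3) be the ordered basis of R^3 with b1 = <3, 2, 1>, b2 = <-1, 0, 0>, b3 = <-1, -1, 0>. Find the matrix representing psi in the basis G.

[[-1, -3, -1], [3, -2, 0], [1, 2, -1]]

The j-th column of [psi]_G is [psi(bj)]_G.
psi(b1) = A b1 = <-7, -3, -1> = -b1 + 3b2 + b3, so column 1 is <-1, 3, 1>.
Repeating for b2, b3 and assembling the columns gives [[-1, -3, -1], [3, -2, 0], [1, 2, -1]].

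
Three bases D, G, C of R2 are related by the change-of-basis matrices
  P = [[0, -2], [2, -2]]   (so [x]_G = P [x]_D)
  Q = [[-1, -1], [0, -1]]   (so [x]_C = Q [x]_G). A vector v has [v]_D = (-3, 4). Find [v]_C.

Composing the changes, [v]_C = Q P [v]_D.
Q P = [[-2, 4], [-2, 2]]; applying this to (-3, 4) gives (22, 14).

(22, 14)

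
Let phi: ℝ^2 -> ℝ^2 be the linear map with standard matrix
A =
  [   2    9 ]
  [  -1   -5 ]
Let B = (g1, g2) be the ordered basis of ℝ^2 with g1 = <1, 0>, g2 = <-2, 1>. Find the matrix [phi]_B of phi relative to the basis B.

Let P have columns g1, g2. Then [phi]_B = P^(-1) A P.
Here det P = 1, so P^(-1) is integer; computing A P first and then P^(-1)(A P) gives [[0, -1], [-1, -3]].

[[0, -1], [-1, -3]]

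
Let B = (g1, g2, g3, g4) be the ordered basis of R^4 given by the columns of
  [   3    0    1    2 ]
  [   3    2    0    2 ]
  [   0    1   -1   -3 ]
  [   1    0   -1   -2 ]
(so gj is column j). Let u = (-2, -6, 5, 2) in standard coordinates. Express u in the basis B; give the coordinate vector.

(0, 0, 4, -3)

We seek scalars with c_1 g1 + ... + c_4 g4 = u; equivalently solve M c = u where the columns of M are g1, ..., g4.
Solving this 4x4 system gives c = (0, 0, 4, -3).
Check: 0·g1 + 0·g2 + 4g3 - 3g4 = (-2, -6, 5, 2).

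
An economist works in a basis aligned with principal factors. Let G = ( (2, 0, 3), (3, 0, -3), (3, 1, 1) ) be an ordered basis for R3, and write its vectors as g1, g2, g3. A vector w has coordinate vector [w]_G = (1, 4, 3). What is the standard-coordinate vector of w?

(23, 3, -6)

By definition w = g1 + 4g2 + 3g3.
Summing componentwise gives (23, 3, -6).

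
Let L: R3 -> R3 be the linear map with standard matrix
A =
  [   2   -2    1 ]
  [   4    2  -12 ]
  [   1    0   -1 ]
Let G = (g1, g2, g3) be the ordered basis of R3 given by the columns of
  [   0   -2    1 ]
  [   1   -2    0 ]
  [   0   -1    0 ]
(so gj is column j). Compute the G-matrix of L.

[[2, 2, 2], [0, 1, -1], [-2, 1, 0]]

The j-th column of [L]_G is [L(gj)]_G.
L(g1) = A g1 = (-2, 2, 0) = 2g1 + 0·g2 - 2g3, so column 1 is (2, 0, -2).
Repeating for g2, g3 and assembling the columns gives [[2, 2, 2], [0, 1, -1], [-2, 1, 0]].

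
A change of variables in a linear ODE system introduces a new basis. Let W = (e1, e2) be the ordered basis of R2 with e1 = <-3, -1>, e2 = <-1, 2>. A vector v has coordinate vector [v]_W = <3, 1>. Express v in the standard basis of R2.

<-10, -1>

The coordinates say v = 3e1 + e2; adding the scaled basis vectors gives <-10, -1>.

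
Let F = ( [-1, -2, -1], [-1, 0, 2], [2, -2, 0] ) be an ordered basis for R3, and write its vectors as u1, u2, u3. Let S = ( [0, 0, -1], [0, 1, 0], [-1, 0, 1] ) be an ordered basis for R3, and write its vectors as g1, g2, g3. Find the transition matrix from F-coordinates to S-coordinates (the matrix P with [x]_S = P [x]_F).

Column j of P is [uj]_S, since P maps F-coordinates to S-coordinates.
Expressing u1 in S: u1 = 2g1 - 2g2 + g3, so column 1 of P is [2, -2, 1].
Doing the same for each uj gives P = [[2, -1, -2], [-2, 0, -2], [1, 1, -2]].

[[2, -1, -2], [-2, 0, -2], [1, 1, -2]]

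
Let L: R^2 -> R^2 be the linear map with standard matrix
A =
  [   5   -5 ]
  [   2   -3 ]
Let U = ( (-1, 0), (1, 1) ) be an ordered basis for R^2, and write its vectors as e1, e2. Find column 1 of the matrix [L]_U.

Compute L(e1) = A e1 = (-5, -2) in standard coordinates.
Then write this in U-coordinates: solve for y in y_1 e1 + y_2 e2 = (-5, -2).
This gives y = (3, -2), which is column 1 of [L]_U.

(3, -2)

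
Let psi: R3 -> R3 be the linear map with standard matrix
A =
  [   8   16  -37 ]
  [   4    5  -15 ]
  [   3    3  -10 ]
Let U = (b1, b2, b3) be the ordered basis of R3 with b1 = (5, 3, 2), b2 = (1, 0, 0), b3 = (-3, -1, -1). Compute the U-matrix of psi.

The j-th column of [psi]_U is [psi(bj)]_U.
psi(b1) = A b1 = (14, 5, 4) = b1 + 3b2 - 2b3, so column 1 is (1, 3, -2).
Repeating for b2, b3 and assembling the columns gives [[1, 1, 0], [3, 0, 3], [-2, -1, 2]].

[[1, 1, 0], [3, 0, 3], [-2, -1, 2]]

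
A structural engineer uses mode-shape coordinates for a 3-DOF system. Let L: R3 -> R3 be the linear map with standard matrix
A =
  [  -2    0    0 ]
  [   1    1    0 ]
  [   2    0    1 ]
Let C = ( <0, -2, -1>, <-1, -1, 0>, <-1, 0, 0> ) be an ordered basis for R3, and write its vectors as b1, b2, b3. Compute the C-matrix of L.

[[1, 2, 2], [0, -2, -3], [0, 0, 1]]

Let P have columns b1, ..., b3. Then [L]_C = P^(-1) A P.
Here det P = 1, so P^(-1) is integer; computing A P first and then P^(-1)(A P) gives [[1, 2, 2], [0, -2, -3], [0, 0, 1]].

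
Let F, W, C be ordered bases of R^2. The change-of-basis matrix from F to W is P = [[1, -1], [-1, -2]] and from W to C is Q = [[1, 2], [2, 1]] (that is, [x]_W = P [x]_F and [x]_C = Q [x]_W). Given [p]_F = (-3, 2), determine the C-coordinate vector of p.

First [p]_W = P [p]_F = (-5, -1).
Then [p]_C = Q [p]_W = (-7, -11).

(-7, -11)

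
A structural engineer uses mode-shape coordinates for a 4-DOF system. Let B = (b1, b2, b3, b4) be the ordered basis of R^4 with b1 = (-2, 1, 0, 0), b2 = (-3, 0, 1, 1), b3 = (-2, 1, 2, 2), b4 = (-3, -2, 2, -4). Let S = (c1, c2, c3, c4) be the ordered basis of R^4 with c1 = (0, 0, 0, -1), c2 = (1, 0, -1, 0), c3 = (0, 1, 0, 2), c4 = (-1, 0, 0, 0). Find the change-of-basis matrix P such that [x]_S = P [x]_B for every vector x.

[[2, -1, 0, 0], [0, -1, -2, -2], [1, 0, 1, -2], [2, 2, 0, 1]]

Column j of P is [bj]_S, since P maps B-coordinates to S-coordinates.
Expressing b1 in S: b1 = 2c1 + 0·c2 + c3 + 2c4, so column 1 of P is (2, 0, 1, 2).
Doing the same for each bj gives P = [[2, -1, 0, 0], [0, -1, -2, -2], [1, 0, 1, -2], [2, 2, 0, 1]].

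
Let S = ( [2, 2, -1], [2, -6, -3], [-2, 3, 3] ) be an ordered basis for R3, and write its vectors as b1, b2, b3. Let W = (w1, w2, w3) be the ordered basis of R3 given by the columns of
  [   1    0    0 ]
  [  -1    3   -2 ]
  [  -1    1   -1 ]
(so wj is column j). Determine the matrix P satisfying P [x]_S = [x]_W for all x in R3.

Let M have columns bj and N have columns wj. Then for every x, N [x]_W = x = M [x]_S, so P = N^(-1) M.
Since det N = -1, N^(-1) has integer entries; multiplying gives P = [[2, 2, -2], [2, -2, -1], [1, -1, -2]].

[[2, 2, -2], [2, -2, -1], [1, -1, -2]]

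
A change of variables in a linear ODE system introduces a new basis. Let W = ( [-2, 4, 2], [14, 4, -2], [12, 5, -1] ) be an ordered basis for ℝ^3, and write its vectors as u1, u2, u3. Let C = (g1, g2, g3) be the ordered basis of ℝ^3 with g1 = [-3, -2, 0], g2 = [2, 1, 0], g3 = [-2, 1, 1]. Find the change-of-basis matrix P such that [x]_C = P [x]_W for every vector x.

[[-2, -2, -2], [-2, 2, 2], [2, -2, -1]]

Let M have columns uj and N have columns gj. Then for every x, N [x]_C = x = M [x]_W, so P = N^(-1) M.
Since det N = 1, N^(-1) has integer entries; multiplying gives P = [[-2, -2, -2], [-2, 2, 2], [2, -2, -1]].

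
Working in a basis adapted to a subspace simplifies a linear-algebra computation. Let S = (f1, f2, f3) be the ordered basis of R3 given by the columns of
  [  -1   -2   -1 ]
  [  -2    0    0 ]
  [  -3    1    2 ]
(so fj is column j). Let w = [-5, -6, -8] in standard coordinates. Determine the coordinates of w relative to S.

[3, 1, 0]

We seek scalars with c_1 f1 + ... + c_3 f3 = w; equivalently solve M c = w where the columns of M are f1, ..., f3.
Row-reducing the augmented matrix [M | w] gives c = (3, 1, 0).
Check: 3f1 + f2 + 0·f3 = [-5, -6, -8].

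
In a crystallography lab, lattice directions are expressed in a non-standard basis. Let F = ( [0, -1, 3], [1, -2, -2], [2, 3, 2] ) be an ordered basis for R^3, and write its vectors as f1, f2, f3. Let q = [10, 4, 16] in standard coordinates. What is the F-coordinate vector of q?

Write q = c_1 f1 + ... + c_3 f3 and solve for the c_i.
Solving this 3x3 system gives c = (4, 2, 4).
Check: 4f1 + 2f2 + 4f3 = [10, 4, 16].

[4, 2, 4]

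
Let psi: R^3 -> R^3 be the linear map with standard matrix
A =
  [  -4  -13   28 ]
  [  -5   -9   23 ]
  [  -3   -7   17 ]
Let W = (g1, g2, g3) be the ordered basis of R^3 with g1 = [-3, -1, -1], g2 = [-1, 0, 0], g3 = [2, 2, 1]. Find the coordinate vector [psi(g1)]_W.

[3, -2, 2]

Column 1 of [psi]_W is the W-coordinate vector of psi(g1).
In standard coordinates psi(g1) = A g1 = [-3, 1, -1].
Converting to W: [-3, 1, -1] = 3g1 - 2g2 + 2g3, so the coordinate vector is [3, -2, 2].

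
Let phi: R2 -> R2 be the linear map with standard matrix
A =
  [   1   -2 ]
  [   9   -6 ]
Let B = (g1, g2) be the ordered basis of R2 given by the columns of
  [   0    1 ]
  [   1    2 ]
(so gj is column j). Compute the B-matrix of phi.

[[-2, 3], [-2, -3]]

Let P have columns g1, g2. Then [phi]_B = P^(-1) A P.
Here det P = -1, so P^(-1) is integer; computing A P first and then P^(-1)(A P) gives [[-2, 3], [-2, -3]].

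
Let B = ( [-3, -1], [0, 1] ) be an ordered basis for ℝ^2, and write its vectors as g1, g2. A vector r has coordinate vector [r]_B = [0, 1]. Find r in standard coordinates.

[0, 1]

The coordinates say r = 0·g1 + g2; adding the scaled basis vectors gives [0, 1].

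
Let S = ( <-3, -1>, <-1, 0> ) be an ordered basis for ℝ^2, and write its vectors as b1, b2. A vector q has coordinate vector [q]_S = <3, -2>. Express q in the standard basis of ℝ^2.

q = M [q]_S, where M has columns b1, b2.
Carrying out the matrix-vector product, q = <-7, -3>.

<-7, -3>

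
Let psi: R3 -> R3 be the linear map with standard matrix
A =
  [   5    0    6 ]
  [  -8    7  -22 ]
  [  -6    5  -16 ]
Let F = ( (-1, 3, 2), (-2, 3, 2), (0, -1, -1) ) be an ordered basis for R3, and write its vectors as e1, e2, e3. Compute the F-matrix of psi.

The j-th column of [psi]_F is [psi(ej)]_F.
psi(e1) = A e1 = (7, -15, -11) = -e1 - 3e2 + 3e3, so column 1 is (-1, -3, 3).
Repeating for e2, e3 and assembling the columns gives [[-1, -2, 2], [-3, 0, 2], [3, 1, -3]].

[[-1, -2, 2], [-3, 0, 2], [3, 1, -3]]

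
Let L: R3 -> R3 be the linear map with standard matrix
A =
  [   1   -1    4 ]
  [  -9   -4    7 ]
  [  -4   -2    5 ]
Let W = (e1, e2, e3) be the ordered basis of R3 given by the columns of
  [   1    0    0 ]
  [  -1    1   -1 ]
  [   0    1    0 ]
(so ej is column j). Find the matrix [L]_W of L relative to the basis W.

The j-th column of [L]_W is [L(ej)]_W.
L(e1) = A e1 = <2, -5, -2> = 2e1 - 2e2 + e3, so column 1 is <2, -2, 1>.
Repeating for e2, e3 and assembling the columns gives [[2, 3, 1], [-2, 3, 2], [1, -3, -3]].

[[2, 3, 1], [-2, 3, 2], [1, -3, -3]]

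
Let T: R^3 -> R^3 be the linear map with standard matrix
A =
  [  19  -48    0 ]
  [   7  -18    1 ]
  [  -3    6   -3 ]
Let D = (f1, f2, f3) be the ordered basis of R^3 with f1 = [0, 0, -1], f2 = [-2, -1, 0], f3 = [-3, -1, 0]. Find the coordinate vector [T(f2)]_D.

[0, -2, -2]

Column 2 of [T]_D is the D-coordinate vector of T(f2).
In standard coordinates T(f2) = A f2 = [10, 4, 0].
Converting to D: [10, 4, 0] = 0·f1 - 2f2 - 2f3, so the coordinate vector is [0, -2, -2].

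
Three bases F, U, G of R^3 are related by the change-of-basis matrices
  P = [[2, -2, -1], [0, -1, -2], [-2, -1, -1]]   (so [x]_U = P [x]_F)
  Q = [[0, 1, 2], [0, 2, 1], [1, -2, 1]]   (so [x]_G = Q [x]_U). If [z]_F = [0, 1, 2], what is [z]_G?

Apply P to get U-coordinates [-4, -5, -3], then Q to get G-coordinates.
The result is [z]_G = [-11, -13, 3].

[-11, -13, 3]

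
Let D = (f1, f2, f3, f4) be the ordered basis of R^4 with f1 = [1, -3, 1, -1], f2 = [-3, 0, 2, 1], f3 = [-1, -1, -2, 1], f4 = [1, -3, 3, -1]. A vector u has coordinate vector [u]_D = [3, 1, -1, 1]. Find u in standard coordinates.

[2, -11, 10, -4]

The coordinates say u = 3f1 + f2 - f3 + f4; adding the scaled basis vectors gives [2, -11, 10, -4].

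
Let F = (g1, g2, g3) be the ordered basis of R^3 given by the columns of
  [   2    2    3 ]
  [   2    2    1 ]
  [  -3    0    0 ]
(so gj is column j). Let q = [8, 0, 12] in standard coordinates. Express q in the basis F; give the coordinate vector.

[-4, 2, 4]

We seek scalars with c_1 g1 + ... + c_3 g3 = q; equivalently solve M c = q where the columns of M are g1, ..., g3.
Row-reducing the augmented matrix [M | q] gives c = (-4, 2, 4).
Check: -4g1 + 2g2 + 4g3 = [8, 0, 12].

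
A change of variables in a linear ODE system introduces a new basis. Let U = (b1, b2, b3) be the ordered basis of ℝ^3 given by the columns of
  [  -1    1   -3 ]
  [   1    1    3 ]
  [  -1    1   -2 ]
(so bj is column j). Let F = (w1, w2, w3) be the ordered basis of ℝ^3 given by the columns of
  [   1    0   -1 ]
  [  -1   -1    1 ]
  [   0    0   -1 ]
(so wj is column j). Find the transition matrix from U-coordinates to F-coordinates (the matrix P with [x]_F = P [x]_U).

Column j of P is [bj]_F, since P maps U-coordinates to F-coordinates.
Expressing b1 in F: b1 = 0·w1 + 0·w2 + w3, so column 1 of P is [0, 0, 1].
Doing the same for each bj gives P = [[0, 0, -1], [0, -2, 0], [1, -1, 2]].

[[0, 0, -1], [0, -2, 0], [1, -1, 2]]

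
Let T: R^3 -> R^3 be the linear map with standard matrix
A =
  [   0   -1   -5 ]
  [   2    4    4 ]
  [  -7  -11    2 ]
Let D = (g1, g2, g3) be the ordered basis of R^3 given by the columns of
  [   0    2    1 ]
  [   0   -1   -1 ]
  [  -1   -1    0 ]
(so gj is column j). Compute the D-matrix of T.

Let P have columns g1, ..., g3. Then [T]_D = P^(-1) A P.
Here det P = 1, so P^(-1) is integer; computing A P first and then P^(-1)(A P) gives [[1, 3, -3], [1, 2, -1], [3, 2, 3]].

[[1, 3, -3], [1, 2, -1], [3, 2, 3]]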